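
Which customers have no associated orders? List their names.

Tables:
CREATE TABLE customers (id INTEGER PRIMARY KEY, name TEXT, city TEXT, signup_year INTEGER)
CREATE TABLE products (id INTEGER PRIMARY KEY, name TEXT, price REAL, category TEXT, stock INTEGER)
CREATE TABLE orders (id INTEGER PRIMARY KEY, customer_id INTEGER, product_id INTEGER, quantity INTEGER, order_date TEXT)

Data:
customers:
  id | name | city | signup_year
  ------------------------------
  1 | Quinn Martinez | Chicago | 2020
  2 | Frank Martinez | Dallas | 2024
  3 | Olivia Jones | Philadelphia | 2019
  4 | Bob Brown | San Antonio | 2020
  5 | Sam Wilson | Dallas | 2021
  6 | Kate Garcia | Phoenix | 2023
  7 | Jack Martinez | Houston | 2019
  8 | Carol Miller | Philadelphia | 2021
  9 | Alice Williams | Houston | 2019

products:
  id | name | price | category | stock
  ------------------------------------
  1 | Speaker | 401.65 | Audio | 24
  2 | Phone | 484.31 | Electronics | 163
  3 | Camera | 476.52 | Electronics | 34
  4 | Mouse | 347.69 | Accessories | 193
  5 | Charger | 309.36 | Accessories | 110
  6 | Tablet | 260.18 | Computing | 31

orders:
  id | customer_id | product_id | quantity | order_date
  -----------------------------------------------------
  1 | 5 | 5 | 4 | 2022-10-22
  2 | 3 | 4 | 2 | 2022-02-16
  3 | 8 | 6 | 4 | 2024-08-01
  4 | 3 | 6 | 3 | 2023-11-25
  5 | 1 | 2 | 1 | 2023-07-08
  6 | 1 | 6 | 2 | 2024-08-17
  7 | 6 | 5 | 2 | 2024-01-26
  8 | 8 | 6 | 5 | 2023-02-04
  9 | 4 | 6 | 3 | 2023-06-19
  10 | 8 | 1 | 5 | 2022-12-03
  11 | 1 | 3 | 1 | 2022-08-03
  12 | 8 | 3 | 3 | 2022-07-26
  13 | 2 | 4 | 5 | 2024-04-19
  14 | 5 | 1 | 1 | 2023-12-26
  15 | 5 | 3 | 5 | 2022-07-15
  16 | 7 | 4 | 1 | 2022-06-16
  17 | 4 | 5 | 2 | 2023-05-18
SELECT p.name FROM customers p LEFT JOIN orders c ON c.customer_id = p.id WHERE c.id IS NULL

Execution result:
Alice Williams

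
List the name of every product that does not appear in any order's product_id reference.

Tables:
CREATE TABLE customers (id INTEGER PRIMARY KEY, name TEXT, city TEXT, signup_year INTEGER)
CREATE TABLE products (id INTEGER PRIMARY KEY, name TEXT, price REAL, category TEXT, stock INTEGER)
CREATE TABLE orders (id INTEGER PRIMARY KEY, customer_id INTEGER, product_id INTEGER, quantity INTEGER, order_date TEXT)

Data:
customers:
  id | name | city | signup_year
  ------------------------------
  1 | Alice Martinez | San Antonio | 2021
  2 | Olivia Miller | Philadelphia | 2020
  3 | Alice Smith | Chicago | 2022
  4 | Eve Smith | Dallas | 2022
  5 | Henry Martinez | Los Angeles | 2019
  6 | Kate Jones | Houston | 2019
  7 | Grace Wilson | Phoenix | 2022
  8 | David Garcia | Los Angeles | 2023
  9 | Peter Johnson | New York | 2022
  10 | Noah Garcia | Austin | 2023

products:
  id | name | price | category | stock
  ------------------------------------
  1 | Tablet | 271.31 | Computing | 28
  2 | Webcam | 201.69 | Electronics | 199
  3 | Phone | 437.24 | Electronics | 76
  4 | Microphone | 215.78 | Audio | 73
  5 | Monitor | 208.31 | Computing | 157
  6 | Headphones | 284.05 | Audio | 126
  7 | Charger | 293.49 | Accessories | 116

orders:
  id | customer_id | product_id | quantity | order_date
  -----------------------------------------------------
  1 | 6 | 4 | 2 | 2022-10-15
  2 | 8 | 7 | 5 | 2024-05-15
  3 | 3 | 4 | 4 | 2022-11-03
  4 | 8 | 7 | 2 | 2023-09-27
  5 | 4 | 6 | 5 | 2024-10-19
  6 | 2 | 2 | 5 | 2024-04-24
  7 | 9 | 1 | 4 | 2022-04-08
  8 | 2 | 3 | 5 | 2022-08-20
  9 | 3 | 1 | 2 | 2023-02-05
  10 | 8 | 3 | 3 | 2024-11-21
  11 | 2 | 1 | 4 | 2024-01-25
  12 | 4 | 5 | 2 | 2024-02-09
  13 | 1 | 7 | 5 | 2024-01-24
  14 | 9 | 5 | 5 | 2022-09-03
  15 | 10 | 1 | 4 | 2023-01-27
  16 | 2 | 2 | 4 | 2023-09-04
SELECT p.name FROM products p LEFT JOIN orders c ON c.product_id = p.id WHERE c.id IS NULL

Execution result:
(no rows)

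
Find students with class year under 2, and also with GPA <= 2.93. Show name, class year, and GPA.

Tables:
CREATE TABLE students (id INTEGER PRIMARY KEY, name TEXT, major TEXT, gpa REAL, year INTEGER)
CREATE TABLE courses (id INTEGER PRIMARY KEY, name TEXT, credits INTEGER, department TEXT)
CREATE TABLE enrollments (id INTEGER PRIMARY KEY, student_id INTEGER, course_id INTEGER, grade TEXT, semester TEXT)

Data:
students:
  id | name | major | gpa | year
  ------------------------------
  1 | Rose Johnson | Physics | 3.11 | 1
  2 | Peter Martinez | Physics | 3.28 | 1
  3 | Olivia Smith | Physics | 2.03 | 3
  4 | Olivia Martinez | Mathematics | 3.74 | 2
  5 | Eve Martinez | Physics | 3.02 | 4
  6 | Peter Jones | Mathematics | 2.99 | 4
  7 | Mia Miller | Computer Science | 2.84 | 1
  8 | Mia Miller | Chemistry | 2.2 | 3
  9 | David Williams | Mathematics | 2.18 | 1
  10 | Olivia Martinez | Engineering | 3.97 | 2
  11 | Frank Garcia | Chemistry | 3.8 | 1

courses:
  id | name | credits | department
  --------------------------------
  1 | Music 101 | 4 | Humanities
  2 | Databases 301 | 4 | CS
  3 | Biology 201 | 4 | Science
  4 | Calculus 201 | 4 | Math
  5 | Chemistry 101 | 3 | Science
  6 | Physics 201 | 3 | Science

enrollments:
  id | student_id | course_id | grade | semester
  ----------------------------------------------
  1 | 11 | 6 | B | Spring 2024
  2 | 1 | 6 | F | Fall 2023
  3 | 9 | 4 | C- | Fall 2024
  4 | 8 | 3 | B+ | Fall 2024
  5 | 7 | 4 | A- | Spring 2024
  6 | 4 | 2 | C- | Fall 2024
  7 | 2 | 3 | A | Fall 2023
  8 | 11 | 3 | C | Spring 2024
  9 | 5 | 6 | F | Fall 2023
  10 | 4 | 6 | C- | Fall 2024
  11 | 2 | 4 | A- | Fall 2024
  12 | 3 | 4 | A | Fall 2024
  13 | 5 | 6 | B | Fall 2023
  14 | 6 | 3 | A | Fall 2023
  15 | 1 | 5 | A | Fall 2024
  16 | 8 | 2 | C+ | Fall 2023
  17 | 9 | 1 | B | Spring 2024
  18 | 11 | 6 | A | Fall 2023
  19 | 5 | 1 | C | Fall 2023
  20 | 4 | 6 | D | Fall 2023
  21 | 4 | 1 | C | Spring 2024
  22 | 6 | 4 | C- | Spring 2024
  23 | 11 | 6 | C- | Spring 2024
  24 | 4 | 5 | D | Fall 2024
SELECT name, year, gpa FROM students WHERE year < 2 AND gpa <= 2.93

Execution result:
name | year | gpa
Mia Miller | 1 | 2.84
David Williams | 1 | 2.18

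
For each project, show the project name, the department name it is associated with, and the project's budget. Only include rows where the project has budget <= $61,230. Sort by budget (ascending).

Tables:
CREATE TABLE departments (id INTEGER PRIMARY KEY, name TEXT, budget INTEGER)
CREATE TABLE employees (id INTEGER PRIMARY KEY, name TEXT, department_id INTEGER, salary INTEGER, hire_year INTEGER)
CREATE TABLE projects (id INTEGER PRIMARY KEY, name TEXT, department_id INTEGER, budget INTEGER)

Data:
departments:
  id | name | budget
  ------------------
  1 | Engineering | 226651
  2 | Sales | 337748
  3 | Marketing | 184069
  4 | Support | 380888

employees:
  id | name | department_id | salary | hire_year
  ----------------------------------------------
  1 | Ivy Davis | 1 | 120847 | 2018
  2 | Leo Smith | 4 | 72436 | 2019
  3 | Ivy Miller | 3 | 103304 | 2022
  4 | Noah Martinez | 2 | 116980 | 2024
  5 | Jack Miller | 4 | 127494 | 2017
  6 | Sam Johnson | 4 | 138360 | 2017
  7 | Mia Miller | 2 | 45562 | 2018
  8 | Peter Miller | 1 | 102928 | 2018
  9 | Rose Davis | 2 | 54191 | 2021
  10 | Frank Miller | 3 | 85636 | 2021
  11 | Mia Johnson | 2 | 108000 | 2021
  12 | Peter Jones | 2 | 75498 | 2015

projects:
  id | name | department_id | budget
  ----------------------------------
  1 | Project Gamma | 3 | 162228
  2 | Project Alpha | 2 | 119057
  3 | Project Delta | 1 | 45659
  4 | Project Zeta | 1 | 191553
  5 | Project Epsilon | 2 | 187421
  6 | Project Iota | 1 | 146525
SELECT c.name, p.name AS department, c.budget FROM projects c JOIN departments p ON c.department_id = p.id WHERE c.budget <= 61230 ORDER BY c.budget ASC

Execution result:
name | department | budget
Project Delta | Engineering | 45659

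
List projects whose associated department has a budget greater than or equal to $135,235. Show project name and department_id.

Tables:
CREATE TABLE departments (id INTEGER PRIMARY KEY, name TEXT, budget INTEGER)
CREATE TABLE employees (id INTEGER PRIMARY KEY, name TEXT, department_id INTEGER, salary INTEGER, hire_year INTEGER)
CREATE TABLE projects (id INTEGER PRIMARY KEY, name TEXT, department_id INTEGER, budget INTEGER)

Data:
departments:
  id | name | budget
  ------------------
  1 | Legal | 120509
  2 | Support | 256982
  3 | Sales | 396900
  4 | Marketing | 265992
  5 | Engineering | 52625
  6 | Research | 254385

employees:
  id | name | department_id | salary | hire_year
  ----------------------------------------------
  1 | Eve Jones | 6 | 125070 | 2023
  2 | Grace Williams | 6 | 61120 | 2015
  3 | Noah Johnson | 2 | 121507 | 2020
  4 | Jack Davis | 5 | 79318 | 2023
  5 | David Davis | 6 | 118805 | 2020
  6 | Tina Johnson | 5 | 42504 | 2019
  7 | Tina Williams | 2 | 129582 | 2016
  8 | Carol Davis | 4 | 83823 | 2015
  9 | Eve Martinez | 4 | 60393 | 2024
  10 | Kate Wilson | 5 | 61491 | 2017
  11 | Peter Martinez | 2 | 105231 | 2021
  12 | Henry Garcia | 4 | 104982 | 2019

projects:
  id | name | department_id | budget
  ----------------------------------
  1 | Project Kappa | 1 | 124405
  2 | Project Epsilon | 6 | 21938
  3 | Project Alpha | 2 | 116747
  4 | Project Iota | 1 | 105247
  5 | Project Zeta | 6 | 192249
SELECT name, department_id FROM projects WHERE department_id IN (SELECT id FROM departments WHERE budget >= 135235)

Execution result:
name | department_id
Project Epsilon | 6
Project Alpha | 2
Project Zeta | 6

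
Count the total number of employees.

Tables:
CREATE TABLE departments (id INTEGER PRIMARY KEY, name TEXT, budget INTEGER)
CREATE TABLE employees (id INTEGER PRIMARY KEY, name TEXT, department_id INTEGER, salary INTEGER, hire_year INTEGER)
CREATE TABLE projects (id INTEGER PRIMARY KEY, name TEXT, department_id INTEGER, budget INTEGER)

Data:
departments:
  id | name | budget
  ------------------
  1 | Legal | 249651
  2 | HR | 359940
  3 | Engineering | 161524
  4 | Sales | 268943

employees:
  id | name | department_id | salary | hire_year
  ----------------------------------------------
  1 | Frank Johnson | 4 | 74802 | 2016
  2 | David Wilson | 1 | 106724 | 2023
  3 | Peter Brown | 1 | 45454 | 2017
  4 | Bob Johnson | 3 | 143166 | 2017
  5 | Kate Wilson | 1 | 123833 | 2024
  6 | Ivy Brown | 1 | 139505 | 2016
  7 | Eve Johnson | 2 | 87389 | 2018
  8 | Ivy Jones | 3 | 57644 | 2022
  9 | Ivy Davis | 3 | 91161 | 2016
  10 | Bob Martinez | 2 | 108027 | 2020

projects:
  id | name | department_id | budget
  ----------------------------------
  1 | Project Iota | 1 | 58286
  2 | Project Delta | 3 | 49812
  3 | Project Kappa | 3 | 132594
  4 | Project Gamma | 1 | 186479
SELECT COUNT(*) FROM employees

Execution result:
10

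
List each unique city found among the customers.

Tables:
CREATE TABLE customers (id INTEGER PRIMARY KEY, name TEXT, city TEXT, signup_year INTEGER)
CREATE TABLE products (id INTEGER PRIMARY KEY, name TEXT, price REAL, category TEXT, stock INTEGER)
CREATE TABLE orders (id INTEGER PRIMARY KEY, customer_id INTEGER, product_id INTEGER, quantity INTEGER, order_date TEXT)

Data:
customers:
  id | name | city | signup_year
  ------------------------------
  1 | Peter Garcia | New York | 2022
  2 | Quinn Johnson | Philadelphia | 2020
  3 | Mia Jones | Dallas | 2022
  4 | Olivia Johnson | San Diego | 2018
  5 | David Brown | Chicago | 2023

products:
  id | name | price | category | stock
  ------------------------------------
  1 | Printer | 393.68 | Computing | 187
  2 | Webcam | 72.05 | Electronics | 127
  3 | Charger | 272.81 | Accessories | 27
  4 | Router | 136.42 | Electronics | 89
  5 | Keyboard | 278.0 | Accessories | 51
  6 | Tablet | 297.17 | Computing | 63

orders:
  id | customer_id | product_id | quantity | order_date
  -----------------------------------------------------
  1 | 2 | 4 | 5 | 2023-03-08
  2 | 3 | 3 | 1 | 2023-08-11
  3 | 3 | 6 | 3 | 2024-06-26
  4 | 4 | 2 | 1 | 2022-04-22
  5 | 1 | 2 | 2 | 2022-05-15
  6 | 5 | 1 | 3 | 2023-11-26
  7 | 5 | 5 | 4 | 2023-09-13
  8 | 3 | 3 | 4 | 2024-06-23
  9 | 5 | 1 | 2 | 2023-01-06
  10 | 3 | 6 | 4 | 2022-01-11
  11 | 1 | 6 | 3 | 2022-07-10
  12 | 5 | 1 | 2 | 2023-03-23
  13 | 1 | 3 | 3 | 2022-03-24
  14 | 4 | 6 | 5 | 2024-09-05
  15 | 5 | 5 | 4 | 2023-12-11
SELECT DISTINCT city FROM customers

Execution result:
city
New York
Philadelphia
Dallas
San Diego
Chicago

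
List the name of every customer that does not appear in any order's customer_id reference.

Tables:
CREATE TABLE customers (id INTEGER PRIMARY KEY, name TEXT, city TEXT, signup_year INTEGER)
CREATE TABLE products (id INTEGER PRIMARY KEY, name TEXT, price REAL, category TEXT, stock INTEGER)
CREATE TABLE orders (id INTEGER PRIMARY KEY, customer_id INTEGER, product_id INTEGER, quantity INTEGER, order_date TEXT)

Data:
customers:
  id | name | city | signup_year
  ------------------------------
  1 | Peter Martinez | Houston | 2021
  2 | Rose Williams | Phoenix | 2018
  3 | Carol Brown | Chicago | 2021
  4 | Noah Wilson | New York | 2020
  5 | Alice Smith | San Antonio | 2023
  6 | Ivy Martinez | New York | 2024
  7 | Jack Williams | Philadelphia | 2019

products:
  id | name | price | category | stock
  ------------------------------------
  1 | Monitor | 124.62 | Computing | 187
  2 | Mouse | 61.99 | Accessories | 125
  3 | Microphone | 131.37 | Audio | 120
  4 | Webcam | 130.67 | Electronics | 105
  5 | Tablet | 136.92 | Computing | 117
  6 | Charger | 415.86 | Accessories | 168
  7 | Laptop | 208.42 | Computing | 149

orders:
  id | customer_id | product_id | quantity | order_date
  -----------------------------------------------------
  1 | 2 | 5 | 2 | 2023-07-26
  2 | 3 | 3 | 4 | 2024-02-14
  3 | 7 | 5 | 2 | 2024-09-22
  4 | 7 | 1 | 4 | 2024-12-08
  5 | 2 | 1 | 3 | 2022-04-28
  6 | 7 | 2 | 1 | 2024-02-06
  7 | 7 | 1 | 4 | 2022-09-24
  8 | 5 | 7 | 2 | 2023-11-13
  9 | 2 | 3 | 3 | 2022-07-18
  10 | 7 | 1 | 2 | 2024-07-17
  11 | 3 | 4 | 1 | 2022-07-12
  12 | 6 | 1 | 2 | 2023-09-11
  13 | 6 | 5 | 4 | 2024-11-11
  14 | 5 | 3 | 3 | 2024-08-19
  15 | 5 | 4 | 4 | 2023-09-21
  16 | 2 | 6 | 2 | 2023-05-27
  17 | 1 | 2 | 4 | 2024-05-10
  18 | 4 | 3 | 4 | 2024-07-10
SELECT p.name FROM customers p LEFT JOIN orders c ON c.customer_id = p.id WHERE c.id IS NULL

Execution result:
(no rows)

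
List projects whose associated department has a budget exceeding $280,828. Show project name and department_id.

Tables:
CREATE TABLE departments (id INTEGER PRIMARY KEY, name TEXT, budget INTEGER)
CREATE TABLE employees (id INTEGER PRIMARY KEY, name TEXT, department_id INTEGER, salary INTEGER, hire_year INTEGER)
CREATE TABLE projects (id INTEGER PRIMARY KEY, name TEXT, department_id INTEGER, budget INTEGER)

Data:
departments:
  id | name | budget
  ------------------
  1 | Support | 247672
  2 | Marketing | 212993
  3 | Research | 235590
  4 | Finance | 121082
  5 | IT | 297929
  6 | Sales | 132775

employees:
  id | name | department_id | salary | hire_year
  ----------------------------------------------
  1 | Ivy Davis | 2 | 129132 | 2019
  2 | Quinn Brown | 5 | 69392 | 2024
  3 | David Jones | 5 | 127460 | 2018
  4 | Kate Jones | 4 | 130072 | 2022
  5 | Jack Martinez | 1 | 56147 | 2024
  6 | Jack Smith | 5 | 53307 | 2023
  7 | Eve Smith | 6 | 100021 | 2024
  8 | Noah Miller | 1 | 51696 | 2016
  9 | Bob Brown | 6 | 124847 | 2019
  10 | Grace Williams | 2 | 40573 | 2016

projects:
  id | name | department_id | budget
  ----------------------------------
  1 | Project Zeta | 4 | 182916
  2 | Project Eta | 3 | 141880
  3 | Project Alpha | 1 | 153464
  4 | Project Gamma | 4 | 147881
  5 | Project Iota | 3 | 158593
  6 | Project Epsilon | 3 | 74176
SELECT name, department_id FROM projects WHERE department_id IN (SELECT id FROM departments WHERE budget > 280828)

Execution result:
(no rows)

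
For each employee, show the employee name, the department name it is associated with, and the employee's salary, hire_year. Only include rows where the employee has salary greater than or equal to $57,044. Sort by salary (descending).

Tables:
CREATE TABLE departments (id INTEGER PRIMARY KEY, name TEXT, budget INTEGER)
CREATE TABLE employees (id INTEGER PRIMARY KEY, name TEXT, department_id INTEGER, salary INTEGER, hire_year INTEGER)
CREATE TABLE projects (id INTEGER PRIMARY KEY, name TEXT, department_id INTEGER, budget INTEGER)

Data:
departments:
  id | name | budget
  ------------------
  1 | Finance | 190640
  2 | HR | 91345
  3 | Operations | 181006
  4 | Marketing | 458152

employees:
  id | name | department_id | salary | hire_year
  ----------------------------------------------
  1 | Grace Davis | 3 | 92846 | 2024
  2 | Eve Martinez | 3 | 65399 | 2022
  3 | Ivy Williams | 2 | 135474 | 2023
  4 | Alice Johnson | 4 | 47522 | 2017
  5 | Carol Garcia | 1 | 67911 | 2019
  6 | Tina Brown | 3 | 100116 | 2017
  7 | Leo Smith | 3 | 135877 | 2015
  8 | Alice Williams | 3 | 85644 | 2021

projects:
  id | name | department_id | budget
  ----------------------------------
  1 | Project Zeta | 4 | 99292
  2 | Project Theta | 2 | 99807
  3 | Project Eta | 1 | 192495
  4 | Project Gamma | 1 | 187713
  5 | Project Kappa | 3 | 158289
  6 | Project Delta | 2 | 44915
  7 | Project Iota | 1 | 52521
SELECT c.name, p.name AS department, c.salary, c.hire_year FROM employees c JOIN departments p ON c.department_id = p.id WHERE c.salary >= 57044 ORDER BY c.salary DESC

Execution result:
name | department | salary | hire_year
Leo Smith | Operations | 135877 | 2015
Ivy Williams | HR | 135474 | 2023
Tina Brown | Operations | 100116 | 2017
Grace Davis | Operations | 92846 | 2024
Alice Williams | Operations | 85644 | 2021
Carol Garcia | Finance | 67911 | 2019
Eve Martinez | Operations | 65399 | 2022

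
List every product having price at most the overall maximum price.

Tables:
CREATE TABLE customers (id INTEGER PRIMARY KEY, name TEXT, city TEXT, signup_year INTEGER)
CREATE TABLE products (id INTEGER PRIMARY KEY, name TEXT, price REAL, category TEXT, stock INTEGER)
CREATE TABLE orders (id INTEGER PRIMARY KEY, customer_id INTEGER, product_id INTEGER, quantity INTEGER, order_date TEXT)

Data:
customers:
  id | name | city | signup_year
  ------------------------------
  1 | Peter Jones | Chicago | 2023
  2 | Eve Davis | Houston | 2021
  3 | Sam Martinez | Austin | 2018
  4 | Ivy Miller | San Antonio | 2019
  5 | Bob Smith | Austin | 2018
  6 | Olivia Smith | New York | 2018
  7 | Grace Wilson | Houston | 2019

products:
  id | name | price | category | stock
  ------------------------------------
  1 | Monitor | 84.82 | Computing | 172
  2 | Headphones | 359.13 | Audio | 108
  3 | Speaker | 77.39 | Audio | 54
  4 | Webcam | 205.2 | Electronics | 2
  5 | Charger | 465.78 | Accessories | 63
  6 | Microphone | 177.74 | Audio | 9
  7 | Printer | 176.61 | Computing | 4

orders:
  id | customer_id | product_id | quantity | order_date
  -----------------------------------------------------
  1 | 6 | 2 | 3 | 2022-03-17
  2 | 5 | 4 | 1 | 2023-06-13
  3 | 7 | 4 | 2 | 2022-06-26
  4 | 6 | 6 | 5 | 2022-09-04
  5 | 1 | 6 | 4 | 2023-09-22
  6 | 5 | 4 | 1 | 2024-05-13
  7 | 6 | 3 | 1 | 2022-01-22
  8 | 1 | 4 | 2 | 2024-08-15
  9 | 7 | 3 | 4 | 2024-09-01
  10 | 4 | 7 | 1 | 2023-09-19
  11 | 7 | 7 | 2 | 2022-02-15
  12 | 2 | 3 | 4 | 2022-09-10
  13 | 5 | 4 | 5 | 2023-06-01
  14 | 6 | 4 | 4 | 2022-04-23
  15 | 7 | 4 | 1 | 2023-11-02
SELECT name, price FROM products WHERE price <= (SELECT MAX(price) FROM products)

Execution result:
name | price
Monitor | 84.82
Headphones | 359.13
Speaker | 77.39
Webcam | 205.20
Charger | 465.78
Microphone | 177.74
Printer | 176.61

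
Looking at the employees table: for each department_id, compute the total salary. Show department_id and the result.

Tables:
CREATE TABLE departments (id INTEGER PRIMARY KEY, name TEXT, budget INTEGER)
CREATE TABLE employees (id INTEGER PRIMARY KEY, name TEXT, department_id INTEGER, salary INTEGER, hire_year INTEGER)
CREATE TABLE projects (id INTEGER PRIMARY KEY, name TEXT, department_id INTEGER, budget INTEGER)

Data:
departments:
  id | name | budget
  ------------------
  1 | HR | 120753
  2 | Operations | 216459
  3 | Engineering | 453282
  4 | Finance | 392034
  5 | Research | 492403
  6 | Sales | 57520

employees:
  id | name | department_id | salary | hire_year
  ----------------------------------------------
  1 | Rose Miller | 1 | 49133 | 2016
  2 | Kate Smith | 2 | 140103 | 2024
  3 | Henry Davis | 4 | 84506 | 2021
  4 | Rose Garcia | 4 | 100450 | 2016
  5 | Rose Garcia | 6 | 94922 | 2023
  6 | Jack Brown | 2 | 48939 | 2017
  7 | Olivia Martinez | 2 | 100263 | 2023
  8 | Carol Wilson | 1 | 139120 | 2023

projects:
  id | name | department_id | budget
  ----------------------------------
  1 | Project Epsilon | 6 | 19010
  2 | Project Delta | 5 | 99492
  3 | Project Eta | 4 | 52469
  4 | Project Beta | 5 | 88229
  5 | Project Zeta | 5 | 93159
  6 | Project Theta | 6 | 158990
SELECT department_id, SUM(salary) AS sum_salary FROM employees GROUP BY department_id

Execution result:
department_id | sum_salary
1 | 188253
2 | 289305
4 | 184956
6 | 94922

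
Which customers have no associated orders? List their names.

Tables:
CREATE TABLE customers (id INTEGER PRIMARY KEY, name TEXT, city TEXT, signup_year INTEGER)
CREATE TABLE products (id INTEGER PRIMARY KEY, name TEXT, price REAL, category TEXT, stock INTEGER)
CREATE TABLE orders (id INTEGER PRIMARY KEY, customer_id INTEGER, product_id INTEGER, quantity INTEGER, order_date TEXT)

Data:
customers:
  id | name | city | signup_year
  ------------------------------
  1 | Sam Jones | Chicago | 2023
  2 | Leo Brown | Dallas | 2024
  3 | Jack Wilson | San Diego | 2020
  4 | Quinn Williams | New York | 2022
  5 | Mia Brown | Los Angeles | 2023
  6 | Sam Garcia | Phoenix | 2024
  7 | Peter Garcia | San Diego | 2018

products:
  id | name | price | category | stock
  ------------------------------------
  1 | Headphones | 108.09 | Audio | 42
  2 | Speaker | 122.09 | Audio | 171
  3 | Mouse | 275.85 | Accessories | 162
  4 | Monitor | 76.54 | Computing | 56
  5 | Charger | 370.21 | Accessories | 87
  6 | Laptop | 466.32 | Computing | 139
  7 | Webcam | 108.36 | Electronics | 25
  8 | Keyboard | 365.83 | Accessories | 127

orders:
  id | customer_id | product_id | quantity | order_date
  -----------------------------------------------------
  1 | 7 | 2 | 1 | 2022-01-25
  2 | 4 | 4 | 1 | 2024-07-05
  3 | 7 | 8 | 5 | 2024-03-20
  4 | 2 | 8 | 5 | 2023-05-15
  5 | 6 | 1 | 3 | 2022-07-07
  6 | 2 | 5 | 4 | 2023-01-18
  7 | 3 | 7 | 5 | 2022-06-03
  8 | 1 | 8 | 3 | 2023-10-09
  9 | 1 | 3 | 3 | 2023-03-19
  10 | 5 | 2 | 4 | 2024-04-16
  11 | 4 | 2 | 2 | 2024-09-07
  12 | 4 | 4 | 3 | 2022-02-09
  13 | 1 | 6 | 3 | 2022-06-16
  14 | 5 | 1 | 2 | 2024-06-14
SELECT p.name FROM customers p LEFT JOIN orders c ON c.customer_id = p.id WHERE c.id IS NULL

Execution result:
(no rows)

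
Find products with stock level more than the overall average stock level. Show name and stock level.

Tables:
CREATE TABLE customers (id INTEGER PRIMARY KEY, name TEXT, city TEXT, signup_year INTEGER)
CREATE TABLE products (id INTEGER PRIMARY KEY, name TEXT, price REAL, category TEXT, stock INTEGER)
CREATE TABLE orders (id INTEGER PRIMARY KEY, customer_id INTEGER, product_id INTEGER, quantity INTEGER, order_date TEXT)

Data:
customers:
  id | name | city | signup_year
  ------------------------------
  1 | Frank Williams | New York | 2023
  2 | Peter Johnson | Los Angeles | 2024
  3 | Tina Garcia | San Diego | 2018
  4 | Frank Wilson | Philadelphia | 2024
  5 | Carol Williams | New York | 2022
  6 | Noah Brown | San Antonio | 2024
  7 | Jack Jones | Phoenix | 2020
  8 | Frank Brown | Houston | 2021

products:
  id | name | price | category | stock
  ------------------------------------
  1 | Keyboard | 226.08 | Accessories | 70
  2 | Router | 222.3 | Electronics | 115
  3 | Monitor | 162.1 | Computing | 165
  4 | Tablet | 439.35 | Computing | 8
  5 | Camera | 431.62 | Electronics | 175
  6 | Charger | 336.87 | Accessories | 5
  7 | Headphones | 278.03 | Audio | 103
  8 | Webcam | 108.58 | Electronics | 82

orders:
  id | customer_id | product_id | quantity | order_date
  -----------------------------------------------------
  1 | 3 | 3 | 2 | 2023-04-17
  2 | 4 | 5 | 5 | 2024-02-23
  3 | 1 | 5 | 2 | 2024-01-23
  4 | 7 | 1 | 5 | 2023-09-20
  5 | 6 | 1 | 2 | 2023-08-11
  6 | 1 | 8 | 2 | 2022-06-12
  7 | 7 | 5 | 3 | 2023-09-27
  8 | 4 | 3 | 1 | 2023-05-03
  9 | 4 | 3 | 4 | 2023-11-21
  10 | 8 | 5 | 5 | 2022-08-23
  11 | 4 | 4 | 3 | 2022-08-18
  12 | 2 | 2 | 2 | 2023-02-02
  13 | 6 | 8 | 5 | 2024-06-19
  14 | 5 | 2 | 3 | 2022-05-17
SELECT name, stock FROM products WHERE stock > (SELECT AVG(stock) FROM products)

Execution result:
name | stock
Router | 115
Monitor | 165
Camera | 175
Headphones | 103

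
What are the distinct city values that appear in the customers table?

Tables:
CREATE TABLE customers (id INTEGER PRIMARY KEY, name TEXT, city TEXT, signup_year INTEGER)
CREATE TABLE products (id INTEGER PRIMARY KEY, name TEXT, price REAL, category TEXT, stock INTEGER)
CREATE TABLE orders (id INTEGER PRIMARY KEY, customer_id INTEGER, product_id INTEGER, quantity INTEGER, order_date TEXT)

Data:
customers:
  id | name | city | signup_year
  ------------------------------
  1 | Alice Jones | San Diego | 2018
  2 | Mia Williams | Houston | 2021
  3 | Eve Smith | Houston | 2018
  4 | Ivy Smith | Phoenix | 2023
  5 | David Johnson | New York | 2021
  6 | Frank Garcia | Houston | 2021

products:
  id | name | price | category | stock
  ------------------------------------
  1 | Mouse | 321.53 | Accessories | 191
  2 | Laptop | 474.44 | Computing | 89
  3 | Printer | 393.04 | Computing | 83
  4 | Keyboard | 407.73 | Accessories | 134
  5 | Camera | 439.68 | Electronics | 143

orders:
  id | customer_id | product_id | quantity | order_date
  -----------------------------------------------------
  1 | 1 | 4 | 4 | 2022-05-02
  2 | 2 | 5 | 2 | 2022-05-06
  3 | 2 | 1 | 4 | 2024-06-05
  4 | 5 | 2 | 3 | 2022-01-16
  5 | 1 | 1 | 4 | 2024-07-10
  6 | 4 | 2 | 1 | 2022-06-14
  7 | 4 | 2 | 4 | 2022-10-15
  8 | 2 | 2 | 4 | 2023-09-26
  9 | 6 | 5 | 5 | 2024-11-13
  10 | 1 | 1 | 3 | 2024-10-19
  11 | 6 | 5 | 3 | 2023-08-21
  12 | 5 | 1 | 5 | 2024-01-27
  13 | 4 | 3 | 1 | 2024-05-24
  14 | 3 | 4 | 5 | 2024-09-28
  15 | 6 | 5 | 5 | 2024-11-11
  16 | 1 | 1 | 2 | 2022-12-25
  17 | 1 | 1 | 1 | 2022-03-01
SELECT DISTINCT city FROM customers

Execution result:
city
San Diego
Houston
Phoenix
New York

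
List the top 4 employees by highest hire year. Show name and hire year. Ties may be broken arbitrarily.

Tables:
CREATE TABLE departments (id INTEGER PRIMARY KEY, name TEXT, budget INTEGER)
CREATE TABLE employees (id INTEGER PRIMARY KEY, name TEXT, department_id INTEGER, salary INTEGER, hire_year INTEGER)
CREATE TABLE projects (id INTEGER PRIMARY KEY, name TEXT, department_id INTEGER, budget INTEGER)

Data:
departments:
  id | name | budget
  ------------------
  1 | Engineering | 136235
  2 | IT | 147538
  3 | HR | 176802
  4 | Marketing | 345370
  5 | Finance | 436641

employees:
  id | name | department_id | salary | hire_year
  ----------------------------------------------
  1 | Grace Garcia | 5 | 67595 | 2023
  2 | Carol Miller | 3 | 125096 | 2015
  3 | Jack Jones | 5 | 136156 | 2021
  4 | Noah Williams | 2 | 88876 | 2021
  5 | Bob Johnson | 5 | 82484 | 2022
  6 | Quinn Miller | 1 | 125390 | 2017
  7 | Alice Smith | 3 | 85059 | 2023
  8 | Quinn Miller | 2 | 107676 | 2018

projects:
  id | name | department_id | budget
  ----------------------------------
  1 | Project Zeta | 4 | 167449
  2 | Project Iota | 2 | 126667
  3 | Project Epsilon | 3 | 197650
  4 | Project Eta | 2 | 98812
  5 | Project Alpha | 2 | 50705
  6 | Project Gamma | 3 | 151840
SELECT name, hire_year FROM employees ORDER BY hire_year DESC LIMIT 4

Execution result:
name | hire_year
Grace Garcia | 2023
Alice Smith | 2023
Bob Johnson | 2022
Jack Jones | 2021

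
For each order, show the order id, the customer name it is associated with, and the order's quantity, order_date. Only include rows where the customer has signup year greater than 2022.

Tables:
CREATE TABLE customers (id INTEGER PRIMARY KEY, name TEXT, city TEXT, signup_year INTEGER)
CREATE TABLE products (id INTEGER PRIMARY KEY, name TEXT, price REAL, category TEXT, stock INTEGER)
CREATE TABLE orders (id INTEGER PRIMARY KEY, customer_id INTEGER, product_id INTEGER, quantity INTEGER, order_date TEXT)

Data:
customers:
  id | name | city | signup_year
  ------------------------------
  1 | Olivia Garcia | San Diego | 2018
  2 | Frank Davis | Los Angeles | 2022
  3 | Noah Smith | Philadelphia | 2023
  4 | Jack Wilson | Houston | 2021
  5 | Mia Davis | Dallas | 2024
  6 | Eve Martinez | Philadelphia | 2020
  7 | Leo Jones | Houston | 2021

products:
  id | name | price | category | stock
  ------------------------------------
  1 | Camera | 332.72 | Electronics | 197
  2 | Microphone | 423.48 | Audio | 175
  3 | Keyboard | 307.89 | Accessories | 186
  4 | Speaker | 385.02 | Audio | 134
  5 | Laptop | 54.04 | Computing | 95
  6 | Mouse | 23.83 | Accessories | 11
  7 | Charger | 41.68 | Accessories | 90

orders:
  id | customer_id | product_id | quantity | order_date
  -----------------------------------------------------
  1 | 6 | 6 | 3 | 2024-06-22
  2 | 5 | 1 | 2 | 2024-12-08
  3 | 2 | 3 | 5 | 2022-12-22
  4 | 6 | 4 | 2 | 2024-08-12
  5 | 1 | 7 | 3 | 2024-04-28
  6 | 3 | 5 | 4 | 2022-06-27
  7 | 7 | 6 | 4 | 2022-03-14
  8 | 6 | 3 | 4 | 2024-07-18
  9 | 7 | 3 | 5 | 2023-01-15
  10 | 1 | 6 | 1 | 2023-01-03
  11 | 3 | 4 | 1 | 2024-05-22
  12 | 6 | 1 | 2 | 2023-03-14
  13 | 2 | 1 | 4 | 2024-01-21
SELECT c.id, p.name AS customer, c.quantity, c.order_date FROM orders c JOIN customers p ON c.customer_id = p.id WHERE p.signup_year > 2022

Execution result:
id | customer | quantity | order_date
2 | Mia Davis | 2 | 2024-12-08
6 | Noah Smith | 4 | 2022-06-27
11 | Noah Smith | 1 | 2024-05-22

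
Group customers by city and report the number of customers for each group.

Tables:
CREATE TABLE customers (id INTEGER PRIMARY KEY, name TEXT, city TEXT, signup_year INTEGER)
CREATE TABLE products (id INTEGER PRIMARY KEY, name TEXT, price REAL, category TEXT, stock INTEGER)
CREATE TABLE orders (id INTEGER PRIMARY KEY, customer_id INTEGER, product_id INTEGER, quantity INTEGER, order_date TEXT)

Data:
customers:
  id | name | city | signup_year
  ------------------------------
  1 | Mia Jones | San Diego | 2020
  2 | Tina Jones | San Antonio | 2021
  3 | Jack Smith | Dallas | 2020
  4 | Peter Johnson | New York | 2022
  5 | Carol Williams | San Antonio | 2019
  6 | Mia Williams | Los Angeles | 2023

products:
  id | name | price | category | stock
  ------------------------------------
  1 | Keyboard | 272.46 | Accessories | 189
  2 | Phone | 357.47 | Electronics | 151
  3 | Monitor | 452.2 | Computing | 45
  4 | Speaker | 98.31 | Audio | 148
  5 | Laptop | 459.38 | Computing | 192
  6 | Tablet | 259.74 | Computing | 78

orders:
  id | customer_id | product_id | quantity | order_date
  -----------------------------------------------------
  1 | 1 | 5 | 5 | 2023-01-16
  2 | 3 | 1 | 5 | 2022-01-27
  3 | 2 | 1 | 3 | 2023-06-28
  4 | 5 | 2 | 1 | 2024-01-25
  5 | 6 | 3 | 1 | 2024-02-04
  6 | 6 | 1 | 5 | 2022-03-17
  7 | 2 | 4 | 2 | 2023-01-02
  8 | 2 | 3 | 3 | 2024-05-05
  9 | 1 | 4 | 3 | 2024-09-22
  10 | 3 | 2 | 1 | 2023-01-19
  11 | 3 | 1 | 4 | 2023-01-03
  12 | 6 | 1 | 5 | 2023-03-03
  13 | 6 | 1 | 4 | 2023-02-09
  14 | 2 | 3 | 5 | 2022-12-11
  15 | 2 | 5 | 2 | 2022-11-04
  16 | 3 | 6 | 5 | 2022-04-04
SELECT city, COUNT(*) AS n FROM customers GROUP BY city

Execution result:
city | n
Dallas | 1
Los Angeles | 1
New York | 1
San Antonio | 2
San Diego | 1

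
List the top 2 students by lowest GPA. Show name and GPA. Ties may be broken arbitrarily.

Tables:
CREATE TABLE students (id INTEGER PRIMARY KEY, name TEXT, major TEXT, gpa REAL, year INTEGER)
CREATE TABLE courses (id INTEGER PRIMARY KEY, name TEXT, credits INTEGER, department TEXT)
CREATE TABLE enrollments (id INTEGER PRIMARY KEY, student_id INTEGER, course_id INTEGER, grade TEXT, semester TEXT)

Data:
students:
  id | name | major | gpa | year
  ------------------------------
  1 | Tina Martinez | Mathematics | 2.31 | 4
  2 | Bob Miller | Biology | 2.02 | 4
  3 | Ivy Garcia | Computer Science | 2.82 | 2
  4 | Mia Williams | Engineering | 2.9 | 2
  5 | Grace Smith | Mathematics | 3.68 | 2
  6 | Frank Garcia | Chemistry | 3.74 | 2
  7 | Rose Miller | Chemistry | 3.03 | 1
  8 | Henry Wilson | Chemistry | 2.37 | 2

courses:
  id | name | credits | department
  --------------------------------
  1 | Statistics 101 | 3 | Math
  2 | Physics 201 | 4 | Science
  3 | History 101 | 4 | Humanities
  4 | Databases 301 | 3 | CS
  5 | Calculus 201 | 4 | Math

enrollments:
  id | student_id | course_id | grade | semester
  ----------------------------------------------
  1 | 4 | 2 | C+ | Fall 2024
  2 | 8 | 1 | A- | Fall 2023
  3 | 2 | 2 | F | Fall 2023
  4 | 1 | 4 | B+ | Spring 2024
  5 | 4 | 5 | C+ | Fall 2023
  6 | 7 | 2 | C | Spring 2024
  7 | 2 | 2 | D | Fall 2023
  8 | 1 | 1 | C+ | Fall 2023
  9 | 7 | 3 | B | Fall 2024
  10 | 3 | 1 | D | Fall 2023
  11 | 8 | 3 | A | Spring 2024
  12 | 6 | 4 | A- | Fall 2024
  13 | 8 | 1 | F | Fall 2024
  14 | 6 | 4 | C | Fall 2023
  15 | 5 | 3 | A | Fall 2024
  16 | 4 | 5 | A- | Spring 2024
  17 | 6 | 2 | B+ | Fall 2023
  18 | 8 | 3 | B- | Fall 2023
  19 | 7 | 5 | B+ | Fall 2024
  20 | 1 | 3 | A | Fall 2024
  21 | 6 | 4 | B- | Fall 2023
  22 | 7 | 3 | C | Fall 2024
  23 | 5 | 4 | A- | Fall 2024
SELECT name, gpa FROM students ORDER BY gpa ASC LIMIT 2

Execution result:
name | gpa
Bob Miller | 2.02
Tina Martinez | 2.31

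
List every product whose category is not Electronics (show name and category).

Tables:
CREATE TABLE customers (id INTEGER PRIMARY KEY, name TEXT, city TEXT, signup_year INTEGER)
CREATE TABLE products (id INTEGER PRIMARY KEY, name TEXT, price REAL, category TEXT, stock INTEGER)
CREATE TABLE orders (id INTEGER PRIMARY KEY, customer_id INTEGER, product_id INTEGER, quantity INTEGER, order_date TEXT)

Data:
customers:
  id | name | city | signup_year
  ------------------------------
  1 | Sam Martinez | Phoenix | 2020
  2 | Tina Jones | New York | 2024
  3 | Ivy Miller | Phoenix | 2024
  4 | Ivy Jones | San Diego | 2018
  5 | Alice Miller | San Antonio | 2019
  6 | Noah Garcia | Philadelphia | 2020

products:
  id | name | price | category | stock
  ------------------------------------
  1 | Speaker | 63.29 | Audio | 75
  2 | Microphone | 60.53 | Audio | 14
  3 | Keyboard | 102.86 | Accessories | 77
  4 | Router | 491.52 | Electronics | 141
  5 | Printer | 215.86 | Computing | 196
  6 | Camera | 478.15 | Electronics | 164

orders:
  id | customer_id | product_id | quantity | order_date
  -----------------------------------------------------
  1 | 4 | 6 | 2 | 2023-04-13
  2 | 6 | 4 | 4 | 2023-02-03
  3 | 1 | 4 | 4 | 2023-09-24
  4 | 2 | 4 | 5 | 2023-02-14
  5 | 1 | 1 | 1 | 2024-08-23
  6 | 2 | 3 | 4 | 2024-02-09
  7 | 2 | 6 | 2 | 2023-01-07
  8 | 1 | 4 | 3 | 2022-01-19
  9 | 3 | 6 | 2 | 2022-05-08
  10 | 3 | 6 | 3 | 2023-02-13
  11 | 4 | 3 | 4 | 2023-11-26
SELECT name, category FROM products WHERE category <> 'Electronics'

Execution result:
name | category
Speaker | Audio
Microphone | Audio
Keyboard | Accessories
Printer | Computing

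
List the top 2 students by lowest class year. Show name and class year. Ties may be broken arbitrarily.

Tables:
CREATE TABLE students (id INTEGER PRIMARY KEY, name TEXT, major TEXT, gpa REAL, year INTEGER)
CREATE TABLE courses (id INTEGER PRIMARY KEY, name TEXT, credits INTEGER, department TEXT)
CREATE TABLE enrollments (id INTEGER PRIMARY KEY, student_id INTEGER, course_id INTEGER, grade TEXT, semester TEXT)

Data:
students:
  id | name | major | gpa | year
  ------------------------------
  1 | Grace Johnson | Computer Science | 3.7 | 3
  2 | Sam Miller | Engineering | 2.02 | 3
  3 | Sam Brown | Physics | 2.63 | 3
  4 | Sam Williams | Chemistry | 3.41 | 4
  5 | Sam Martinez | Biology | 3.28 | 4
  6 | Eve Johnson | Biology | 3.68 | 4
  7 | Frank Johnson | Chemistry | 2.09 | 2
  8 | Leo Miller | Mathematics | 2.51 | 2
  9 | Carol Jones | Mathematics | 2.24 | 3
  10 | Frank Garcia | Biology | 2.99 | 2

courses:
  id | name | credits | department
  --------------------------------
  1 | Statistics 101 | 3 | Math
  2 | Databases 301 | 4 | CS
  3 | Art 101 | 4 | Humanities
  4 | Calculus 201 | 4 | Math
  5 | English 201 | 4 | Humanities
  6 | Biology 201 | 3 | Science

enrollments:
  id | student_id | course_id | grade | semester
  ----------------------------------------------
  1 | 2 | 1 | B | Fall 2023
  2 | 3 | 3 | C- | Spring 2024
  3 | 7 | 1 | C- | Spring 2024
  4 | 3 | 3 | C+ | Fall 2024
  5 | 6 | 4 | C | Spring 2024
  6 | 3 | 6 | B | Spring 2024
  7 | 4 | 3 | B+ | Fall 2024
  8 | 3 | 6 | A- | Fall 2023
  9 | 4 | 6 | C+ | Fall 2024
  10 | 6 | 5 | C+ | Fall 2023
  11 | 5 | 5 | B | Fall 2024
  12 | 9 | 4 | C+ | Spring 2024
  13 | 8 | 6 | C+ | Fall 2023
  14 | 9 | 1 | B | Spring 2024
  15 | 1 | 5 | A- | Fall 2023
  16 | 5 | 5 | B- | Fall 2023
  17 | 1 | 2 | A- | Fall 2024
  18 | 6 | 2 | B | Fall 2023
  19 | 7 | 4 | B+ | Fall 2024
SELECT name, year FROM students ORDER BY year ASC LIMIT 2

Execution result:
name | year
Frank Johnson | 2
Leo Miller | 2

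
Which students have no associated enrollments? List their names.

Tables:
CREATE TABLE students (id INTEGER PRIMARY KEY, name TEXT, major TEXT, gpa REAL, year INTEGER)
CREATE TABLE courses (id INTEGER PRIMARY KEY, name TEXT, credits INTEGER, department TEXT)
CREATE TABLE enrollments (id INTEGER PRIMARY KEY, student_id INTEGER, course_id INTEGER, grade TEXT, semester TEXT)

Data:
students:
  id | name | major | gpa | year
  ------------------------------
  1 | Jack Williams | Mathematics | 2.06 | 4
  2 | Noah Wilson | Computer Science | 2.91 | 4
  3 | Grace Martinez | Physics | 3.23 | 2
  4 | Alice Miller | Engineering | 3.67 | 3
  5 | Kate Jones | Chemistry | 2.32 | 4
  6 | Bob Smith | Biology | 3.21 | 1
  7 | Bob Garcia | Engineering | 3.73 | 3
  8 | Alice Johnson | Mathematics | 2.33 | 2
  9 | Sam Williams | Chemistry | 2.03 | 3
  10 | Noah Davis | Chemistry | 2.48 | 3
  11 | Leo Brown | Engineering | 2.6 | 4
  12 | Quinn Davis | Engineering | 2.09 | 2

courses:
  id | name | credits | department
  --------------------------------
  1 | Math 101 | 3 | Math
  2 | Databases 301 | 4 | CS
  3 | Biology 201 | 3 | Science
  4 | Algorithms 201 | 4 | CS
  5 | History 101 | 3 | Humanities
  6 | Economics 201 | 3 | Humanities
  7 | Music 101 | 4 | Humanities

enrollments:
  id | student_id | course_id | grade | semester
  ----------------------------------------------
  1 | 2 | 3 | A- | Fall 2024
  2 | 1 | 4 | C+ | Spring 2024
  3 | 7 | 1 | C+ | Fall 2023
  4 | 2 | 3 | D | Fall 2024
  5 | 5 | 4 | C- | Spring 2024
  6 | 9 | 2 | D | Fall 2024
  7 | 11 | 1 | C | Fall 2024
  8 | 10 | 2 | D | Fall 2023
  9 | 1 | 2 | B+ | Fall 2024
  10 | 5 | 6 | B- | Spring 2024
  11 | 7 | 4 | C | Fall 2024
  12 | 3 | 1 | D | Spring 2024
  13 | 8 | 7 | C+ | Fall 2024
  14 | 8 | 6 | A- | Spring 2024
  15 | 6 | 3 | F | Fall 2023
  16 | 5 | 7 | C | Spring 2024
SELECT p.name FROM students p LEFT JOIN enrollments c ON c.student_id = p.id WHERE c.id IS NULL

Execution result:
name
Alice Miller
Quinn Davis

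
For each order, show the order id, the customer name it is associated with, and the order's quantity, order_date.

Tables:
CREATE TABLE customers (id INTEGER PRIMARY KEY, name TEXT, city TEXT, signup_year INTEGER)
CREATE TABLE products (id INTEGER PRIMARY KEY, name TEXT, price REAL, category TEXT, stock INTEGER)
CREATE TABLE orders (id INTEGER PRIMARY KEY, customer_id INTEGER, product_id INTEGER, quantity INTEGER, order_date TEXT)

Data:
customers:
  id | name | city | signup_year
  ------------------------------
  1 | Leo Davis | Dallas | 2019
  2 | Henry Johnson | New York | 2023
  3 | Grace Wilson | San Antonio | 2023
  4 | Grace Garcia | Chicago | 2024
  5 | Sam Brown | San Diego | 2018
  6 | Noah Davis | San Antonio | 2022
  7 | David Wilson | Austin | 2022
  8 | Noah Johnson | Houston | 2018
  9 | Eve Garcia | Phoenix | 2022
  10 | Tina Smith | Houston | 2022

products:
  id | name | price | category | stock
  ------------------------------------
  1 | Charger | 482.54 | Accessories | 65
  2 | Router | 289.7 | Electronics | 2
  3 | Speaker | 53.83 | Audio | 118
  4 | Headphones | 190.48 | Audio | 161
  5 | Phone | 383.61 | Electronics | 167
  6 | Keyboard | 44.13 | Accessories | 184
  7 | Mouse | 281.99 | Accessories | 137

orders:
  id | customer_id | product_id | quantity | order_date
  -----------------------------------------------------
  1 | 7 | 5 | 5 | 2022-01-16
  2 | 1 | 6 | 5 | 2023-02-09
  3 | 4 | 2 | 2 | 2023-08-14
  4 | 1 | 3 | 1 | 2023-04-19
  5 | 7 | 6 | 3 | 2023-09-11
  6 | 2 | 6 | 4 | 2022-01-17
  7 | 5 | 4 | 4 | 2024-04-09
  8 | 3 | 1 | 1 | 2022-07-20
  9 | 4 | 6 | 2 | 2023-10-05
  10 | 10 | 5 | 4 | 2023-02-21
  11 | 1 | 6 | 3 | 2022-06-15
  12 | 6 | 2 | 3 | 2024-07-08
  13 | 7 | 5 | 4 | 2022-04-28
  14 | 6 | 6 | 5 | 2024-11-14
SELECT c.id, p.name AS customer, c.quantity, c.order_date FROM orders c JOIN customers p ON c.customer_id = p.id

Execution result:
id | customer | quantity | order_date
1 | David Wilson | 5 | 2022-01-16
2 | Leo Davis | 5 | 2023-02-09
3 | Grace Garcia | 2 | 2023-08-14
4 | Leo Davis | 1 | 2023-04-19
5 | David Wilson | 3 | 2023-09-11
6 | Henry Johnson | 4 | 2022-01-17
7 | Sam Brown | 4 | 2024-04-09
8 | Grace Wilson | 1 | 2022-07-20
9 | Grace Garcia | 2 | 2023-10-05
10 | Tina Smith | 4 | 2023-02-21
11 | Leo Davis | 3 | 2022-06-15
12 | Noah Davis | 3 | 2024-07-08
13 | David Wilson | 4 | 2022-04-28
14 | Noah Davis | 5 | 2024-11-14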